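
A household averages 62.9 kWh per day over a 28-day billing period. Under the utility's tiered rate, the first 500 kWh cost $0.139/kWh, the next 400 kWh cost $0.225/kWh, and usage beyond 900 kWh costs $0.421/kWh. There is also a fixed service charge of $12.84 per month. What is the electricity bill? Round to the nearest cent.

Usage = 62.9 kWh/day × 28 days = 1761.2 kWh
First 500 kWh × $0.139 = $69.50
Next 400 kWh × $0.225 = $90.00
Remaining 861.2 kWh × $0.421 = $362.57
Energy charge = $522.07; + service $12.84 = $534.91

$534.91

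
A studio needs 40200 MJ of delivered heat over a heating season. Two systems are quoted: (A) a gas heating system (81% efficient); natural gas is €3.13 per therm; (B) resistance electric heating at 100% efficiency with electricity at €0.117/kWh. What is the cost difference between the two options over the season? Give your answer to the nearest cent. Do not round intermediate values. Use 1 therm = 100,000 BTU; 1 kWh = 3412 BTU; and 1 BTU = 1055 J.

Heat load = 40200 MJ = 40,200,000,000 J / 1055 = 38,104,265 BTU
Gas: input = 38,104,265 / 0.81 = 47,042,303 BTU = 470.4 therm → 470.4 × €3.13 = €1,472.42
Electric: 38,104,265 BTU / 3412 = 11,170 kWh → × €0.117 = €1,306.62
Difference = |€1,472.42 − €1,306.62| = €165.80

€165.80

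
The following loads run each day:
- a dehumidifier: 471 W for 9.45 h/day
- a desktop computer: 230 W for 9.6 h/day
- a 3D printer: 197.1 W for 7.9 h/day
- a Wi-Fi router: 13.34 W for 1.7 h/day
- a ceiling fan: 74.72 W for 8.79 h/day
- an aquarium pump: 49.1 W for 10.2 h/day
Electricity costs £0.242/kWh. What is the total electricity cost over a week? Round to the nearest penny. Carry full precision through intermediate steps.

dehumidifier: 471 W × 9.45 h × 7 d = 31,157 Wh = 31.16 kWh
desktop computer: 230 W × 9.6 h × 7 d = 15,456 Wh = 15.46 kWh
3D printer: 197.1 W × 7.9 h × 7 d = 10,900 Wh = 10.9 kWh
Wi-Fi router: 13.34 W × 1.7 h × 7 d = 159 Wh = 0.1587 kWh
ceiling fan: 74.72 W × 8.79 h × 7 d = 4,598 Wh = 4.598 kWh
aquarium pump: 49.1 W × 10.2 h × 7 d = 3,506 Wh = 3.506 kWh
Total energy = 31.16 + 15.46 + 10.9 + 0.1587 + 4.598 + 3.506 = 65.77 kWh
Cost = 65.77 kWh × £0.242 = £15.92

£15.92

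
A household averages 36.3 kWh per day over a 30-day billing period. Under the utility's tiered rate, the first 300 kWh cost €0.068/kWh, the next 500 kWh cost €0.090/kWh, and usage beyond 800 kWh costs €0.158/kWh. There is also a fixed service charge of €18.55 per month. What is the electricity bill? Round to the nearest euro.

Usage = 36.3 kWh/day × 30 days = 1089 kWh
First 300 kWh × €0.068 = €20.40
Next 500 kWh × €0.090 = €45.00
Remaining 289 kWh × €0.158 = €45.66
Energy charge = €111.06; + service €18.55 = €129.61 ≈ €130

€130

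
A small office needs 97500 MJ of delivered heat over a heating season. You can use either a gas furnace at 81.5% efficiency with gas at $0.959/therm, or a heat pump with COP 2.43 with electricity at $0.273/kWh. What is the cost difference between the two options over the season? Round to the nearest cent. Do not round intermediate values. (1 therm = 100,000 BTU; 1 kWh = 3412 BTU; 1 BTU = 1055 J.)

Heat load = 97500 MJ = 97,500,000,000 J / 1055 = 92,417,062 BTU
Gas: input = 92,417,062 / 0.815 = 113,395,168 BTU = 1,134 therm → 1,134 × $0.959 = $1,087.46
Heat pump: 92,417,062 BTU / 3412 = 27,090 kWh heat; / 2.43 = 11,150 kWh in → × $0.273 = $3,042.98
Difference = |$1,087.46 − $3,042.98| = $1,955.52

$1955.52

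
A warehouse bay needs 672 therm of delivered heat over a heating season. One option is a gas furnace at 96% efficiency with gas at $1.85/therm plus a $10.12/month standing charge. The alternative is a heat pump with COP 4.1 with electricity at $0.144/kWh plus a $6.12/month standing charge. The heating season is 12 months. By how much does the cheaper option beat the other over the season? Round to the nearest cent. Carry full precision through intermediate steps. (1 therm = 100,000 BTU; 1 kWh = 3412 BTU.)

Heat load = 672 therm × 100,000 = 67,200,000 BTU
Gas: input = 67,200,000 / 0.96 = 70,000,000 BTU = 700 therm → 700 × $1.85 = $1,295.00; + 12 × $10.12 standing = $1,416.44
Heat pump: 67,200,000 BTU / 3412 = 19,700 kWh heat; / 4.1 = 4,804 kWh in → × $0.144 = $691.73; + 12 × $6.12 standing = $765.17
Difference = |$1,416.44 − $765.17| = $651.27

$651.27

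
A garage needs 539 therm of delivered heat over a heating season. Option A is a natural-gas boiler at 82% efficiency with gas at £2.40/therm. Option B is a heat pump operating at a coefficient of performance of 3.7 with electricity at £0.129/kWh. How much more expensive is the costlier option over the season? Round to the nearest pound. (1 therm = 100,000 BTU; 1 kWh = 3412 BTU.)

£1027

Heat load = 539 therm × 100,000 = 53,900,000 BTU
Gas: input = 53,900,000 / 0.82 = 65,731,707 BTU = 657.3 therm → 657.3 × £2.40 = £1,577.56
Heat pump: 53,900,000 BTU / 3412 = 15,800 kWh heat; / 3.7 = 4,270 kWh in → × £0.129 = £550.77
Difference = |£1,577.56 − £550.77| = £1,026.79 ≈ £1027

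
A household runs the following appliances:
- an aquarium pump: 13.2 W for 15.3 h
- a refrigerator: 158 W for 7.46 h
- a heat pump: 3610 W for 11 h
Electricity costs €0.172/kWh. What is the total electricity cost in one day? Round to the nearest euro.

€7

aquarium pump: 13.2 W × 15.3 h = 202 Wh = 0.202 kWh
refrigerator: 158 W × 7.46 h = 1,179 Wh = 1.179 kWh
heat pump: 3610 W × 11 h = 39,710 Wh = 39.71 kWh
Total energy = 0.202 + 1.179 + 39.71 = 41.09 kWh
Cost = 41.09 kWh × €0.172 = €7.07 ≈ €7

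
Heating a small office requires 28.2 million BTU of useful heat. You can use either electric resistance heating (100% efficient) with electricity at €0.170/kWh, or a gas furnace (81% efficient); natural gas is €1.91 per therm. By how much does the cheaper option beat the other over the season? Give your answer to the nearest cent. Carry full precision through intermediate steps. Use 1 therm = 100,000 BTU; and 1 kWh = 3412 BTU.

€740.08

Heat load = 28.2 × 10⁶ BTU = 28,200,000 BTU
Gas: input = 28,200,000 / 0.81 = 34,814,815 BTU = 348.1 therm → 348.1 × €1.91 = €664.96
Electric: 28,200,000 BTU / 3412 = 8,265 kWh → × €0.170 = €1,405.04
Difference = |€664.96 − €1,405.04| = €740.08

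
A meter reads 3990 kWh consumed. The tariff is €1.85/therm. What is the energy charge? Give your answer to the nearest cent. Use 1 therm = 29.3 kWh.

3990 kWh × (0.03413 therm/kWh) = 136.2 therm
Cost = 136.2 therm × €1.85/therm = €251.93

€251.93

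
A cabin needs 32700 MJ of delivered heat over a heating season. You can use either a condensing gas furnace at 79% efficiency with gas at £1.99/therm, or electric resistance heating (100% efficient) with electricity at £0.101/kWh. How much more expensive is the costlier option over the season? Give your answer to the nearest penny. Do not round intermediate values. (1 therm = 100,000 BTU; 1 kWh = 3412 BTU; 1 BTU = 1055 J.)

£136.74

Heat load = 32700 MJ = 32,700,000,000 J / 1055 = 30,995,261 BTU
Gas: input = 30,995,261 / 0.79 = 39,234,507 BTU = 392.3 therm → 392.3 × £1.99 = £780.77
Electric: 30,995,261 BTU / 3412 = 9,084 kWh → × £0.101 = £917.50
Difference = |£780.77 − £917.50| = £136.74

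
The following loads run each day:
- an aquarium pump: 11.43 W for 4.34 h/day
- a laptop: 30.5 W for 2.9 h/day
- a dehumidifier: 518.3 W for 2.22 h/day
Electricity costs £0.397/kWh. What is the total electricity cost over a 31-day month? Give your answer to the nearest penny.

aquarium pump: 11.43 W × 4.34 h × 31 d = 1,538 Wh = 1.538 kWh
laptop: 30.5 W × 2.9 h × 31 d = 2,742 Wh = 2.742 kWh
dehumidifier: 518.3 W × 2.22 h × 31 d = 35,669 Wh = 35.67 kWh
Total energy = 1.538 + 2.742 + 35.67 = 39.95 kWh
Cost = 39.95 kWh × £0.397 = £15.86

£15.86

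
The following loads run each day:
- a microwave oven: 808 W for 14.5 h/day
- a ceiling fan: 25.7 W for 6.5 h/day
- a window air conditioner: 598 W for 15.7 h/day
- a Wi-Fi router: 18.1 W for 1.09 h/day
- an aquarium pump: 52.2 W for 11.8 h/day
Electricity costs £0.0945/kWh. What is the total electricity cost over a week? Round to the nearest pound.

microwave oven: 808 W × 14.5 h × 7 d = 82,012 Wh = 82.01 kWh
ceiling fan: 25.7 W × 6.5 h × 7 d = 1,169 Wh = 1.169 kWh
window air conditioner: 598 W × 15.7 h × 7 d = 65,720 Wh = 65.72 kWh
Wi-Fi router: 18.1 W × 1.09 h × 7 d = 138 Wh = 0.1381 kWh
aquarium pump: 52.2 W × 11.8 h × 7 d = 4,312 Wh = 4.312 kWh
Total energy = 82.01 + 1.169 + 65.72 + 0.1381 + 4.312 = 153.4 kWh
Cost = 153.4 kWh × £0.0945 = £14.49 ≈ £14

£14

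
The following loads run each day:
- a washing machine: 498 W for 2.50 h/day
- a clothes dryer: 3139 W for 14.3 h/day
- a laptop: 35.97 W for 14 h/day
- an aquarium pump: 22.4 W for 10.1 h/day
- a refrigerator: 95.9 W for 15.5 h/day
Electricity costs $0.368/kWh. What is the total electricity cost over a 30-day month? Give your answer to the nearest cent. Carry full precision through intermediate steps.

washing machine: 498 W × 2.50 h × 30 d = 37,350 Wh = 37.35 kWh
clothes dryer: 3139 W × 14.3 h × 30 d = 1,346,631 Wh = 1,347 kWh
laptop: 35.97 W × 14 h × 30 d = 15,107 Wh = 15.11 kWh
aquarium pump: 22.4 W × 10.1 h × 30 d = 6,787 Wh = 6.787 kWh
refrigerator: 95.9 W × 15.5 h × 30 d = 44,594 Wh = 44.59 kWh
Total energy = 37.35 + 1,347 + 15.11 + 6.787 + 44.59 = 1,450 kWh
Cost = 1,450 kWh × $0.368 = $533.77

$533.77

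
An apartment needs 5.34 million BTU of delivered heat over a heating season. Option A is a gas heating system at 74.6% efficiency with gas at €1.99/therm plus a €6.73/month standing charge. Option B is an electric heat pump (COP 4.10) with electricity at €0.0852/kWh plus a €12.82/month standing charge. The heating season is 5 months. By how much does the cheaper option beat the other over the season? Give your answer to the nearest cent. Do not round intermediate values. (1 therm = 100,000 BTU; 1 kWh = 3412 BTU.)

Heat load = 5.34 × 10⁶ BTU = 5,340,000 BTU
Gas: input = 5,340,000 / 0.746 = 7,158,177 BTU = 71.58 therm → 71.58 × €1.99 = €142.45; + 5 × €6.73 standing = €176.10
Heat pump: 5,340,000 BTU / 3412 = 1,565 kWh heat; / 4.10 = 381.7 kWh in → × €0.0852 = €32.52; + 5 × €12.82 standing = €96.62
Difference = |€176.10 − €96.62| = €79.47

€79.47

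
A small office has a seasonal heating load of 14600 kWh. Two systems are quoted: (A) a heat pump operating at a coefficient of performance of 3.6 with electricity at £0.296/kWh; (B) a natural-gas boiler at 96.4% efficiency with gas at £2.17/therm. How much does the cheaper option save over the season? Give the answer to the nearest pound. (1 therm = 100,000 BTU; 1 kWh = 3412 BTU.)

£79

Heat load = 14600 kWh × 3412 = 49,815,200 BTU
Gas: input = 49,815,200 / 0.964 = 51,675,519 BTU = 516.8 therm → 516.8 × £2.17 = £1,121.36
Heat pump: 49,815,200 BTU / 3412 = 14,600 kWh heat; / 3.6 = 4,056 kWh in → × £0.296 = £1,200.44
Difference = |£1,121.36 − £1,200.44| = £79.09 ≈ £79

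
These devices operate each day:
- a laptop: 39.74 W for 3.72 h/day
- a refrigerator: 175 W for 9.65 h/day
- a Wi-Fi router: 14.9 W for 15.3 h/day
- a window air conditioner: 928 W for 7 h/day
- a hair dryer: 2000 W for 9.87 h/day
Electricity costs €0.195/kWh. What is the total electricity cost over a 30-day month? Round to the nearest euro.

€166

laptop: 39.74 W × 3.72 h × 30 d = 4,435 Wh = 4.435 kWh
refrigerator: 175 W × 9.65 h × 30 d = 50,662 Wh = 50.66 kWh
Wi-Fi router: 14.9 W × 15.3 h × 30 d = 6,839 Wh = 6.839 kWh
window air conditioner: 928 W × 7 h × 30 d = 194,880 Wh = 194.9 kWh
hair dryer: 2000 W × 9.87 h × 30 d = 592,200 Wh = 592.2 kWh
Total energy = 4.435 + 50.66 + 6.839 + 194.9 + 592.2 = 849 kWh
Cost = 849 kWh × €0.195 = €165.56 ≈ €166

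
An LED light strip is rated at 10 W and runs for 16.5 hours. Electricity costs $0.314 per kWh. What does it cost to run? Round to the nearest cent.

Energy = 10 W × 16.5 h = 165 Wh = 0.165 kWh
Cost = 0.165 kWh × $0.314/kWh = $0.05

$0.05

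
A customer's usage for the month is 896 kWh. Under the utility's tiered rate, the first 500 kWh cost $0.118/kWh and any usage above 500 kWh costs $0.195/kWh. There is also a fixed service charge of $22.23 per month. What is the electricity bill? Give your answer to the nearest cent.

First 500 kWh × $0.118 = $59.00
Remaining 396 kWh × $0.195 = $77.22
Energy charge = $136.22; + service $22.23 = $158.45

$158.45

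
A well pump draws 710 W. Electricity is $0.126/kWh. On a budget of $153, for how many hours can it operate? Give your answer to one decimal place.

1710.3 h

Energy budget = $153 / $0.126 per kWh = 1,214 kWh = 1,214,286 Wh
Runtime = 1,214,286 Wh / 710 W = 1,710 h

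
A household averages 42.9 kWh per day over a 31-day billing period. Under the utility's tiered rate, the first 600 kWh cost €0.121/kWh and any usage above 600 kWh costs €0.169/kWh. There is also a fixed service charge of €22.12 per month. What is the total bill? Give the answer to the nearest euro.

€218

Usage = 42.9 kWh/day × 31 days = 1329.9 kWh
First 600 kWh × €0.121 = €72.60
Remaining 729.9 kWh × €0.169 = €123.35
Energy charge = €195.95; + service €22.12 = €218.07 ≈ €218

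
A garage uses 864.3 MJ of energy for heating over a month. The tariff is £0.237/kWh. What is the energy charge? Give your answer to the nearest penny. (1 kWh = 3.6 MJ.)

864.3 MJ × (0.27778 kWh/MJ) = 240.1 kWh
Cost = 240.1 kWh × £0.237/kWh = £56.90

£56.90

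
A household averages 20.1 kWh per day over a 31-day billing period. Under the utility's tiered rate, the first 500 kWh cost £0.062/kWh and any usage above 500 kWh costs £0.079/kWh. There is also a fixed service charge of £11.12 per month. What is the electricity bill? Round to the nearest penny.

£51.84

Usage = 20.1 kWh/day × 31 days = 623.1 kWh
First 500 kWh × £0.062 = £31.00
Remaining 123.1 kWh × £0.079 = £9.72
Energy charge = £40.72; + service £11.12 = £51.84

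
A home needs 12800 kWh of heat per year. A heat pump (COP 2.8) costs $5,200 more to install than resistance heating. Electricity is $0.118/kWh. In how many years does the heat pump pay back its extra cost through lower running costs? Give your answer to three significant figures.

Resistance: 12800 kWh × $0.118 = $1,510.40/yr
Heat pump: 12800 / 2.8 = 4571 kWh in → × $0.118 = $539.43/yr
Annual savings = $970.97
Payback = $5,200 / $970.97 = 5.36 years

5.36 years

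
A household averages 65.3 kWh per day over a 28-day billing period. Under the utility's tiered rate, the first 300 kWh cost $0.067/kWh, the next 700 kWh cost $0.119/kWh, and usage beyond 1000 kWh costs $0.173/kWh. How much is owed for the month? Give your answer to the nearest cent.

Usage = 65.3 kWh/day × 28 days = 1828.4 kWh
First 300 kWh × $0.067 = $20.10
Next 700 kWh × $0.119 = $83.30
Remaining 828.4 kWh × $0.173 = $143.31
Total = $246.71

$246.71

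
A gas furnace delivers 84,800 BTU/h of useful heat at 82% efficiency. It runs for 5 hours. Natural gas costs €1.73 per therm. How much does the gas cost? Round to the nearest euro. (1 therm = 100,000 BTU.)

€9

Heat delivered = 84,800 BTU/h × 5 h = 424,000 BTU
Gas input = 424,000 / 0.82 = 517,073 BTU
= 517,073 / 100,000 = 5.171 therm
Cost = 5.171 × €1.73/therm = €8.95 ≈ €9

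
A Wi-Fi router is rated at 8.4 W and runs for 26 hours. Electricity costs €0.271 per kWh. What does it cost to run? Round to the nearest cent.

Energy = 8.4 W × 26 h = 218 Wh = 0.2184 kWh
Cost = 0.2184 kWh × €0.271/kWh = €0.06

€0.06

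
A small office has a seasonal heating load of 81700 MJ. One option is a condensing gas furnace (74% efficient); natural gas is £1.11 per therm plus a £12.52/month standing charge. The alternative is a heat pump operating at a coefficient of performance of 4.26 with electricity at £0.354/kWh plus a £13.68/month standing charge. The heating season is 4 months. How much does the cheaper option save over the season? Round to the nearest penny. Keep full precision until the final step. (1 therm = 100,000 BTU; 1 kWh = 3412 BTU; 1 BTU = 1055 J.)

Heat load = 81700 MJ = 81,700,000,000 J / 1055 = 77,440,758 BTU
Gas: input = 77,440,758 / 0.740 = 104,649,673 BTU = 1,046 therm → 1,046 × £1.11 = £1,161.61; + 4 × £12.52 standing = £1,211.69
Heat pump: 77,440,758 BTU / 3412 = 22,700 kWh heat; / 4.26 = 5,328 kWh in → × £0.354 = £1,886.05; + 4 × £13.68 standing = £1,940.77
Difference = |£1,211.69 − £1,940.77| = £729.08

£729.08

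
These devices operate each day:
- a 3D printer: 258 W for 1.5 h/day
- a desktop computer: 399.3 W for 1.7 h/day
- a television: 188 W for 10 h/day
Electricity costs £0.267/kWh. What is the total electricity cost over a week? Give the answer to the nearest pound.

3D printer: 258 W × 1.5 h × 7 d = 2,709 Wh = 2.709 kWh
desktop computer: 399.3 W × 1.7 h × 7 d = 4,752 Wh = 4.752 kWh
television: 188 W × 10 h × 7 d = 13,160 Wh = 13.16 kWh
Total energy = 2.709 + 4.752 + 13.16 = 20.62 kWh
Cost = 20.62 kWh × £0.267 = £5.51 ≈ £6

£6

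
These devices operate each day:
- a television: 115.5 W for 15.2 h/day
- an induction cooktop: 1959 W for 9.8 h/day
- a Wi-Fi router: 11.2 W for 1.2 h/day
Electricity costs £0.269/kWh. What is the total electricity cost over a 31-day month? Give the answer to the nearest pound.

television: 115.5 W × 15.2 h × 31 d = 54,424 Wh = 54.42 kWh
induction cooktop: 1959 W × 9.8 h × 31 d = 595,144 Wh = 595.1 kWh
Wi-Fi router: 11.2 W × 1.2 h × 31 d = 417 Wh = 0.4166 kWh
Total energy = 54.42 + 595.1 + 0.4166 = 650 kWh
Cost = 650 kWh × £0.269 = £174.85 ≈ £175

£175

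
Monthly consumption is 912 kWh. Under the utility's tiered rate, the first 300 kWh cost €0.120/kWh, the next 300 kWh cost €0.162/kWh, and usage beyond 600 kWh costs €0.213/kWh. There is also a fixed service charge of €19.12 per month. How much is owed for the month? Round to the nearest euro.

€170

First 300 kWh × €0.120 = €36.00
Next 300 kWh × €0.162 = €48.60
Remaining 312 kWh × €0.213 = €66.46
Energy charge = €151.06; + service €19.12 = €170.18 ≈ €170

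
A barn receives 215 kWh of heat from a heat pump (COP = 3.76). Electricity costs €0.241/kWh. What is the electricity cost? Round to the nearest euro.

€14

Electrical input = 215 kWh / 3.76 = 57.18 kWh
Cost = 57.18 × €0.241/kWh = €13.78 ≈ €14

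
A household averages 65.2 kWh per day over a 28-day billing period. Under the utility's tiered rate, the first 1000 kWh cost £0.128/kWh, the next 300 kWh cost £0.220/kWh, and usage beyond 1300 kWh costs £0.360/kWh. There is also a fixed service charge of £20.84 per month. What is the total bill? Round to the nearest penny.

£404.06

Usage = 65.2 kWh/day × 28 days = 1825.6 kWh
First 1000 kWh × £0.128 = £128.00
Next 300 kWh × £0.220 = £66.00
Remaining 525.6 kWh × £0.360 = £189.22
Energy charge = £383.22; + service £20.84 = £404.06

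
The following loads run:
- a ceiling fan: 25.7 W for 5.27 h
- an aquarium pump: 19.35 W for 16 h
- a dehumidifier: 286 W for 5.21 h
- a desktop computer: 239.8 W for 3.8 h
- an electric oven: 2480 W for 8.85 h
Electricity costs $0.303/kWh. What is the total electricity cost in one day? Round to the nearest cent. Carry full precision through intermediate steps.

$7.51

ceiling fan: 25.7 W × 5.27 h = 135 Wh = 0.1354 kWh
aquarium pump: 19.35 W × 16 h = 310 Wh = 0.3096 kWh
dehumidifier: 286 W × 5.21 h = 1,490 Wh = 1.49 kWh
desktop computer: 239.8 W × 3.8 h = 911 Wh = 0.9112 kWh
electric oven: 2480 W × 8.85 h = 21,948 Wh = 21.95 kWh
Total energy = 0.1354 + 0.3096 + 1.49 + 0.9112 + 21.95 = 24.79 kWh
Cost = 24.79 kWh × $0.303 = $7.51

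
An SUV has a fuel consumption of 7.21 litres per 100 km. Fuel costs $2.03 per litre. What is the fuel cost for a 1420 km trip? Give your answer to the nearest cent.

Fuel = 7.21 L/100 km × 1420 km / 100 = 102.4 L
Cost = 102.4 L × $2.03/L = $207.84

$207.84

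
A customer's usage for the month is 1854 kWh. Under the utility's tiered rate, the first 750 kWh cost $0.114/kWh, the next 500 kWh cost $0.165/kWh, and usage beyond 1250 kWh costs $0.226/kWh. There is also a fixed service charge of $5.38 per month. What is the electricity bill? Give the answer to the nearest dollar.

$310

First 750 kWh × $0.114 = $85.50
Next 500 kWh × $0.165 = $82.50
Remaining 604 kWh × $0.226 = $136.50
Energy charge = $304.50; + service $5.38 = $309.88 ≈ $310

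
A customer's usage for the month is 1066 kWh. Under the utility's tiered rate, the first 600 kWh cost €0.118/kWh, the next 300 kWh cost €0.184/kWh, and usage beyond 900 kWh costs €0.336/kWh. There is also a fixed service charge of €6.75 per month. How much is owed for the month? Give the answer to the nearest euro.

€189

First 600 kWh × €0.118 = €70.80
Next 300 kWh × €0.184 = €55.20
Remaining 166 kWh × €0.336 = €55.78
Energy charge = €181.78; + service €6.75 = €188.53 ≈ €189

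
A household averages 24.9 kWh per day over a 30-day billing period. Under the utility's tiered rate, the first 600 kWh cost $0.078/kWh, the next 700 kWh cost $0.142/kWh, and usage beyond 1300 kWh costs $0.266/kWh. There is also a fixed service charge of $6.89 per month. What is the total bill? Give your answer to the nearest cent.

Usage = 24.9 kWh/day × 30 days = 747 kWh
First 600 kWh × $0.078 = $46.80
Next 147 kWh × $0.142 = $20.87
Remaining tier: 0 kWh (not reached)
Energy charge = $67.67; + service $6.89 = $74.56

$74.56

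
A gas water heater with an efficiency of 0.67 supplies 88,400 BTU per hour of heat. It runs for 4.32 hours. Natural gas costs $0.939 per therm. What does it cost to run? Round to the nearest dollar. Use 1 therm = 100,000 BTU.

Heat delivered = 88,400 BTU/h × 4.32 h = 381,888 BTU
Gas input = 381,888 / 0.67 = 569,982 BTU
= 569,982 / 100,000 = 5.7 therm
Cost = 5.7 × $0.939/therm = $5.35 ≈ $5

$5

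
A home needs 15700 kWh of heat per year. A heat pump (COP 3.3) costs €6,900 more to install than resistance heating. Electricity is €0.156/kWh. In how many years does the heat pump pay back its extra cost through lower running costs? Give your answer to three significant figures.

Resistance: 15700 kWh × €0.156 = €2,449.20/yr
Heat pump: 15700 / 3.3 = 4758 kWh in → × €0.156 = €742.18/yr
Annual savings = €1,707.02
Payback = €6,900 / €1,707.02 = 4.04 years

4.04 years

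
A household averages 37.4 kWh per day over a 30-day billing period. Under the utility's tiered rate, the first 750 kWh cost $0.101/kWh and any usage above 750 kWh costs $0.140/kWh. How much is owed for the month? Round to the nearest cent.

Usage = 37.4 kWh/day × 30 days = 1122 kWh
First 750 kWh × $0.101 = $75.75
Remaining 372 kWh × $0.140 = $52.08
Total = $127.83

$127.83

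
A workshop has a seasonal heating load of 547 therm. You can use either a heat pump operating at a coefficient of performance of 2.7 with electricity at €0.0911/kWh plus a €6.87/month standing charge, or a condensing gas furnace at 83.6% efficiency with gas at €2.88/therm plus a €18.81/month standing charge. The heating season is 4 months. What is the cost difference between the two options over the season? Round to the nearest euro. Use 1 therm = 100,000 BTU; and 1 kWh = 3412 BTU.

€1391

Heat load = 547 therm × 100,000 = 54,700,000 BTU
Gas: input = 54,700,000 / 0.836 = 65,430,622 BTU = 654.3 therm → 654.3 × €2.88 = €1,884.40; + 4 × €18.81 standing = €1,959.64
Heat pump: 54,700,000 BTU / 3412 = 16,030 kWh heat; / 2.7 = 5,938 kWh in → × €0.0911 = €540.92; + 4 × €6.87 standing = €568.40
Difference = |€1,959.64 − €568.40| = €1,391.24 ≈ €1391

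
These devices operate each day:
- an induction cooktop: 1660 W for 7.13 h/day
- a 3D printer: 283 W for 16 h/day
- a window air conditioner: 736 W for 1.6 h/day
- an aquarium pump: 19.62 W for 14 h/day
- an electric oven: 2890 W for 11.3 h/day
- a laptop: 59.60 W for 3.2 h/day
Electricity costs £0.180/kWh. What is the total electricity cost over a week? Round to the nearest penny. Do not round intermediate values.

induction cooktop: 1660 W × 7.13 h × 7 d = 82,851 Wh = 82.85 kWh
3D printer: 283 W × 16 h × 7 d = 31,696 Wh = 31.7 kWh
window air conditioner: 736 W × 1.6 h × 7 d = 8,243 Wh = 8.243 kWh
aquarium pump: 19.62 W × 14 h × 7 d = 1,923 Wh = 1.923 kWh
electric oven: 2890 W × 11.3 h × 7 d = 228,599 Wh = 228.6 kWh
laptop: 59.60 W × 3.2 h × 7 d = 1,335 Wh = 1.335 kWh
Total energy = 82.85 + 31.7 + 8.243 + 1.923 + 228.6 + 1.335 = 354.6 kWh
Cost = 354.6 kWh × £0.180 = £63.84

£63.84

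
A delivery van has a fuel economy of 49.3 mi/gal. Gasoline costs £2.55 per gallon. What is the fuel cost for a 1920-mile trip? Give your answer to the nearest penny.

Fuel = 1920 mi / 49.3 mpg = 38.95 gal
Cost = 38.95 gal × £2.55/gal = £99.31

£99.31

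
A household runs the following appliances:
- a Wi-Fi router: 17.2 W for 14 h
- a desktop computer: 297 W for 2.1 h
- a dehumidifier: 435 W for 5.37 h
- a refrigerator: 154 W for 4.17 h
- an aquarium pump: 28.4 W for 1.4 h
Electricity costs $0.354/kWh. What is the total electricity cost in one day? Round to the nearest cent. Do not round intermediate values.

$1.37

Wi-Fi router: 17.2 W × 14 h = 241 Wh = 0.2408 kWh
desktop computer: 297 W × 2.1 h = 624 Wh = 0.6237 kWh
dehumidifier: 435 W × 5.37 h = 2,336 Wh = 2.336 kWh
refrigerator: 154 W × 4.17 h = 642 Wh = 0.6422 kWh
aquarium pump: 28.4 W × 1.4 h = 40 Wh = 0.03976 kWh
Total energy = 0.2408 + 0.6237 + 2.336 + 0.6422 + 0.03976 = 3.882 kWh
Cost = 3.882 kWh × $0.354 = $1.37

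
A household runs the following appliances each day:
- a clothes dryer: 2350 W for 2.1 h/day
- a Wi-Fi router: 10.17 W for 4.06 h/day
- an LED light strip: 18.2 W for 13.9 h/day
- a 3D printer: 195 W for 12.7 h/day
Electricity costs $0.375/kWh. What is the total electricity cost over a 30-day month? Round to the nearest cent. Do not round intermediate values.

$86.69

clothes dryer: 2350 W × 2.1 h × 30 d = 148,050 Wh = 148.1 kWh
Wi-Fi router: 10.17 W × 4.06 h × 30 d = 1,239 Wh = 1.239 kWh
LED light strip: 18.2 W × 13.9 h × 30 d = 7,589 Wh = 7.589 kWh
3D printer: 195 W × 12.7 h × 30 d = 74,295 Wh = 74.3 kWh
Total energy = 148.1 + 1.239 + 7.589 + 74.3 = 231.2 kWh
Cost = 231.2 kWh × $0.375 = $86.69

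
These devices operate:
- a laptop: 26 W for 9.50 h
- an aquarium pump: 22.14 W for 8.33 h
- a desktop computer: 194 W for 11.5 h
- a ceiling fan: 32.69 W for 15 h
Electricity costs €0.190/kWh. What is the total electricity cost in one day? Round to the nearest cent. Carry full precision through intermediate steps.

€0.60

laptop: 26 W × 9.50 h = 247 Wh = 0.247 kWh
aquarium pump: 22.14 W × 8.33 h = 184 Wh = 0.1844 kWh
desktop computer: 194 W × 11.5 h = 2,231 Wh = 2.231 kWh
ceiling fan: 32.69 W × 15 h = 490 Wh = 0.4903 kWh
Total energy = 0.247 + 0.1844 + 2.231 + 0.4903 = 3.153 kWh
Cost = 3.153 kWh × €0.190 = €0.60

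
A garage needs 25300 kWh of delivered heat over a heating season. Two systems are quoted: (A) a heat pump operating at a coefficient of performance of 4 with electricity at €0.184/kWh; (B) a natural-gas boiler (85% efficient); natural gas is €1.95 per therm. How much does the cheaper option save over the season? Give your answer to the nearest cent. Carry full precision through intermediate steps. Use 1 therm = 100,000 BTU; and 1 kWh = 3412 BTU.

Heat load = 25300 kWh × 3412 = 86,323,600 BTU
Gas: input = 86,323,600 / 0.85 = 101,557,176 BTU = 1,016 therm → 1,016 × €1.95 = €1,980.36
Heat pump: 86,323,600 BTU / 3412 = 25,300 kWh heat; / 4 = 6,325 kWh in → × €0.184 = €1,163.80
Difference = |€1,980.36 − €1,163.80| = €816.56

€816.56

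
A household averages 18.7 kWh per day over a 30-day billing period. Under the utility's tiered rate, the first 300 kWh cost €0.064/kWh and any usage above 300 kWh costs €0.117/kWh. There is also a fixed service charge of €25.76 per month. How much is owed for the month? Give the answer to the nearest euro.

Usage = 18.7 kWh/day × 30 days = 561 kWh
First 300 kWh × €0.064 = €19.20
Remaining 261 kWh × €0.117 = €30.54
Energy charge = €49.74; + service €25.76 = €75.50 ≈ €75

€75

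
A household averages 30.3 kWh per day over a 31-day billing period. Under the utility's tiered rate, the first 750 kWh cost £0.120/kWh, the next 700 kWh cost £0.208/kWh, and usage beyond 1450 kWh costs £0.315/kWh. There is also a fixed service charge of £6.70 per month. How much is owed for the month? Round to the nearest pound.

£136

Usage = 30.3 kWh/day × 31 days = 939.3 kWh
First 750 kWh × £0.120 = £90.00
Next 189.3 kWh × £0.208 = £39.37
Remaining tier: 0 kWh (not reached)
Energy charge = £129.37; + service £6.70 = £136.07 ≈ £136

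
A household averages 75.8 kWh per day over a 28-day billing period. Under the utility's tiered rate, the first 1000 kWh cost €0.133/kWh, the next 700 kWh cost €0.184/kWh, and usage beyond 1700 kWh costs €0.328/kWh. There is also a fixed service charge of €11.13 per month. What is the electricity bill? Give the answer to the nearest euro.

€411

Usage = 75.8 kWh/day × 28 days = 2122.4 kWh
First 1000 kWh × €0.133 = €133.00
Next 700 kWh × €0.184 = €128.80
Remaining 422.4 kWh × €0.328 = €138.55
Energy charge = €400.35; + service €11.13 = €411.48 ≈ €411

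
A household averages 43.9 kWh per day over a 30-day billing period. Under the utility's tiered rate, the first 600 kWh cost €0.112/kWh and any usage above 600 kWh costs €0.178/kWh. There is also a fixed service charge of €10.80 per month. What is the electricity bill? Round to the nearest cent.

€205.63

Usage = 43.9 kWh/day × 30 days = 1317 kWh
First 600 kWh × €0.112 = €67.20
Remaining 717 kWh × €0.178 = €127.63
Energy charge = €194.83; + service €10.80 = €205.63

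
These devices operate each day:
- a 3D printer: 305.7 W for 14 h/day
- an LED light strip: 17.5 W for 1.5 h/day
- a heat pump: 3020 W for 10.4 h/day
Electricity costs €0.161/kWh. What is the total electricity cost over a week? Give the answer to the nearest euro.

€40

3D printer: 305.7 W × 14 h × 7 d = 29,959 Wh = 29.96 kWh
LED light strip: 17.5 W × 1.5 h × 7 d = 184 Wh = 0.1837 kWh
heat pump: 3020 W × 10.4 h × 7 d = 219,856 Wh = 219.9 kWh
Total energy = 29.96 + 0.1837 + 219.9 = 250 kWh
Cost = 250 kWh × €0.161 = €40.25 ≈ €40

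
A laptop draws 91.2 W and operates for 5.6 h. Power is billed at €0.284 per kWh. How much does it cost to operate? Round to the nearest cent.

Energy = 91.2 W × 5.6 h = 511 Wh = 0.5107 kWh
Cost = 0.5107 kWh × €0.284/kWh = €0.15

€0.15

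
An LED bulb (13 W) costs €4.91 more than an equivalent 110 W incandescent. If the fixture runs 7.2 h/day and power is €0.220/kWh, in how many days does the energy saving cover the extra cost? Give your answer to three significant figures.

32 days

Power saved = 110 − 13 = 97 W
Daily energy saved = 97 W × 7.2 h = 698.4 Wh = 0.6984 kWh
Daily savings = 0.6984 × €0.220 = €0.1536
Payback = €4.91 / €0.1536 per day = 31.96 days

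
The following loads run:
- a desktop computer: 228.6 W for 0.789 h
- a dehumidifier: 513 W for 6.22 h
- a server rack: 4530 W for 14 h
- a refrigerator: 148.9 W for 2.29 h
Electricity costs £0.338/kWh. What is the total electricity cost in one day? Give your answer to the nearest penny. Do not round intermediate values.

£22.69

desktop computer: 228.6 W × 0.789 h = 180 Wh = 0.1804 kWh
dehumidifier: 513 W × 6.22 h = 3,191 Wh = 3.191 kWh
server rack: 4530 W × 14 h = 63,420 Wh = 63.42 kWh
refrigerator: 148.9 W × 2.29 h = 341 Wh = 0.341 kWh
Total energy = 0.1804 + 3.191 + 63.42 + 0.341 = 67.13 kWh
Cost = 67.13 kWh × £0.338 = £22.69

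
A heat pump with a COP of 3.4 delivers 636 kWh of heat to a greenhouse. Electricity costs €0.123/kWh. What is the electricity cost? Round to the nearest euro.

€23

Electrical input = 636 kWh / 3.4 = 187.1 kWh
Cost = 187.1 × €0.123/kWh = €23.01 ≈ €23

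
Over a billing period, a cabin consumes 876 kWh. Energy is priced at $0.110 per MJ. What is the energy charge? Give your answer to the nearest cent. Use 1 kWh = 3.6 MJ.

876 kWh × (3.6 MJ/kWh) = 3,154 MJ
Cost = 3,154 MJ × $0.110/MJ = $346.90

$346.90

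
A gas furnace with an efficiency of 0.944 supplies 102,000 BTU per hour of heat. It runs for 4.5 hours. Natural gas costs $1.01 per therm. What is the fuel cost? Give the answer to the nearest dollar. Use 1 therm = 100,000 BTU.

Heat delivered = 102,000 BTU/h × 4.5 h = 459,000 BTU
Gas input = 459,000 / 0.944 = 486,229 BTU
= 486,229 / 100,000 = 4.862 therm
Cost = 4.862 × $1.01/therm = $4.91 ≈ $5

$5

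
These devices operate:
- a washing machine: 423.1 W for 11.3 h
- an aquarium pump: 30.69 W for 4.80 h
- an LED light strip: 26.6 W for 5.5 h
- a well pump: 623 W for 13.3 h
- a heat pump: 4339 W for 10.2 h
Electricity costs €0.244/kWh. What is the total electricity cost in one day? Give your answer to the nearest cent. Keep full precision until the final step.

€14.06

washing machine: 423.1 W × 11.3 h = 4,781 Wh = 4.781 kWh
aquarium pump: 30.69 W × 4.80 h = 147 Wh = 0.1473 kWh
LED light strip: 26.6 W × 5.5 h = 146 Wh = 0.1463 kWh
well pump: 623 W × 13.3 h = 8,286 Wh = 8.286 kWh
heat pump: 4339 W × 10.2 h = 44,258 Wh = 44.26 kWh
Total energy = 4.781 + 0.1473 + 0.1463 + 8.286 + 44.26 = 57.62 kWh
Cost = 57.62 kWh × €0.244 = €14.06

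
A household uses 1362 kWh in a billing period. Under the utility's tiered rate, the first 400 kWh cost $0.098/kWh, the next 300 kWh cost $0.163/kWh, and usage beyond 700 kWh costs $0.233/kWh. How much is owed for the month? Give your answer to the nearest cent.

$242.35

First 400 kWh × $0.098 = $39.20
Next 300 kWh × $0.163 = $48.90
Remaining 662 kWh × $0.233 = $154.25
Total = $242.35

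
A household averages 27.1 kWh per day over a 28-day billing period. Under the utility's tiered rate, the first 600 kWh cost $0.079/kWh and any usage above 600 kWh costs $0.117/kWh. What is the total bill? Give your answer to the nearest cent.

Usage = 27.1 kWh/day × 28 days = 758.8 kWh
First 600 kWh × $0.079 = $47.40
Remaining 158.8 kWh × $0.117 = $18.58
Total = $65.98

$65.98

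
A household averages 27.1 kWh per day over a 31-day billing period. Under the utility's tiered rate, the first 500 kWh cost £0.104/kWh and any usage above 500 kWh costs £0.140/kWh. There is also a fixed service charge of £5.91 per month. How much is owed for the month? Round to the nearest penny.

£105.52

Usage = 27.1 kWh/day × 31 days = 840.1 kWh
First 500 kWh × £0.104 = £52.00
Remaining 340.1 kWh × £0.140 = £47.61
Energy charge = £99.61; + service £5.91 = £105.52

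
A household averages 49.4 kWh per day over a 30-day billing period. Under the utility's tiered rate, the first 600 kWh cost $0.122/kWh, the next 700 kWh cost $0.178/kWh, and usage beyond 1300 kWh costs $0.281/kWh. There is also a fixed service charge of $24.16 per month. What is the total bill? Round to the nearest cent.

$273.10

Usage = 49.4 kWh/day × 30 days = 1482 kWh
First 600 kWh × $0.122 = $73.20
Next 700 kWh × $0.178 = $124.60
Remaining 182 kWh × $0.281 = $51.14
Energy charge = $248.94; + service $24.16 = $273.10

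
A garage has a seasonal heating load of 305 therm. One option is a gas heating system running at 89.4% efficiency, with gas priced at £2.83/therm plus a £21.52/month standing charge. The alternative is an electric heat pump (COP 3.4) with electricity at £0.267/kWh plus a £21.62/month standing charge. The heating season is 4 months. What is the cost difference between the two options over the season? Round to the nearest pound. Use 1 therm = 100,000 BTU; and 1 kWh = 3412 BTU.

Heat load = 305 therm × 100,000 = 30,500,000 BTU
Gas: input = 30,500,000 / 0.894 = 34,116,331 BTU = 341.2 therm → 341.2 × £2.83 = £965.49; + 4 × £21.52 standing = £1,051.57
Heat pump: 30,500,000 BTU / 3412 = 8,939 kWh heat; / 3.4 = 2,629 kWh in → × £0.267 = £701.98; + 4 × £21.62 standing = £788.46
Difference = |£1,051.57 − £788.46| = £263.11 ≈ £263

£263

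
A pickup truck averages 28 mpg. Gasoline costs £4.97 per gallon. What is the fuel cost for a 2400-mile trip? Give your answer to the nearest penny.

£426.00

Fuel = 2400 mi / 28 mpg = 85.71 gal
Cost = 85.71 gal × £4.97/gal = £426.00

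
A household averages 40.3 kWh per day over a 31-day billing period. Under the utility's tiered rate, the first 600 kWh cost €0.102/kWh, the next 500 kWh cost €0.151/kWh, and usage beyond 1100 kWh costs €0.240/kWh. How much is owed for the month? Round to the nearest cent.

€172.53

Usage = 40.3 kWh/day × 31 days = 1249.3 kWh
First 600 kWh × €0.102 = €61.20
Next 500 kWh × €0.151 = €75.50
Remaining 149.3 kWh × €0.240 = €35.83
Total = €172.53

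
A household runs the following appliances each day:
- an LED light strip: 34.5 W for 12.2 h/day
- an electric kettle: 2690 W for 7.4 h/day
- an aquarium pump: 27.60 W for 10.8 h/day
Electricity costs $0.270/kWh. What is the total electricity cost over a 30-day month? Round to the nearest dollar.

$167

LED light strip: 34.5 W × 12.2 h × 30 d = 12,627 Wh = 12.63 kWh
electric kettle: 2690 W × 7.4 h × 30 d = 597,180 Wh = 597.2 kWh
aquarium pump: 27.60 W × 10.8 h × 30 d = 8,942 Wh = 8.942 kWh
Total energy = 12.63 + 597.2 + 8.942 = 618.7 kWh
Cost = 618.7 kWh × $0.270 = $167.06 ≈ $167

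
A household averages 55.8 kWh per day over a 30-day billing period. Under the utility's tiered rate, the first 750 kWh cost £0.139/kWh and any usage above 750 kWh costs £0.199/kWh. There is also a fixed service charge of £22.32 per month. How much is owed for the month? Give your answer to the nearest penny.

Usage = 55.8 kWh/day × 30 days = 1674 kWh
First 750 kWh × £0.139 = £104.25
Remaining 924 kWh × £0.199 = £183.88
Energy charge = £288.13; + service £22.32 = £310.45

£310.45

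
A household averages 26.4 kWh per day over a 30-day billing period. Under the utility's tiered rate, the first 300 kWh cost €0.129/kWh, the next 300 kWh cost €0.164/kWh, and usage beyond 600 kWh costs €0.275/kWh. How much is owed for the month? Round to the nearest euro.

Usage = 26.4 kWh/day × 30 days = 792 kWh
First 300 kWh × €0.129 = €38.70
Next 300 kWh × €0.164 = €49.20
Remaining 192 kWh × €0.275 = €52.80
Total = €140.70 ≈ €141

€141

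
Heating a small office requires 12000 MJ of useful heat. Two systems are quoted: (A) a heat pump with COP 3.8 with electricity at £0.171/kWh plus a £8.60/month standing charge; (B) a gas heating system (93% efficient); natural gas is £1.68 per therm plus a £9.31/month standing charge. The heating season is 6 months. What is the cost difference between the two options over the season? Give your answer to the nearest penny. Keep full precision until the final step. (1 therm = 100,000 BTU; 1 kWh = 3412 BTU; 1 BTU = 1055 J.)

Heat load = 12000 MJ = 12,000,000,000 J / 1055 = 11,374,408 BTU
Gas: input = 11,374,408 / 0.93 = 12,230,546 BTU = 122.3 therm → 122.3 × £1.68 = £205.47; + 6 × £9.31 standing = £261.33
Heat pump: 11,374,408 BTU / 3412 = 3,334 kWh heat; / 3.8 = 877.3 kWh in → × £0.171 = £150.01; + 6 × £8.60 standing = £201.61
Difference = |£261.33 − £201.61| = £59.72

£59.72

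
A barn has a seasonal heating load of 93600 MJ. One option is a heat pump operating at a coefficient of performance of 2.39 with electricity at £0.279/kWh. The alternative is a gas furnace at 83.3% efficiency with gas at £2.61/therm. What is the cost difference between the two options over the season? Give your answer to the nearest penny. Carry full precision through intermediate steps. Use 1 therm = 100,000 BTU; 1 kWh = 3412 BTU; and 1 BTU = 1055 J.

Heat load = 93600 MJ = 93,600,000,000 J / 1055 = 88,720,379 BTU
Gas: input = 88,720,379 / 0.833 = 106,507,058 BTU = 1,065 therm → 1,065 × £2.61 = £2,779.83
Heat pump: 88,720,379 BTU / 3412 = 26,000 kWh heat; / 2.39 = 10,880 kWh in → × £0.279 = £3,035.43
Difference = |£2,779.83 − £3,035.43| = £255.60

£255.60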